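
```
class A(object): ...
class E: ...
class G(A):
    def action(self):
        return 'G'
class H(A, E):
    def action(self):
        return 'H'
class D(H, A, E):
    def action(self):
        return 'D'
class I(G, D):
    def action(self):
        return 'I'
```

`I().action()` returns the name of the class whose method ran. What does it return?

I

L[I] = I + merge(L[G], L[D], [G D])
  take G:  [G A object] + [D H A E object] + [G D]
  take D:  [A object] + [D H A E object] + [D]
  take H:  [A object] + [H A E object]
  take A:  [A object] + [A E object]
  take E:  [object] + [E object]
  take object:  [object] + [object]
MRO: I G D H A E object
action is defined in: D, G, H, I. First along the MRO is I.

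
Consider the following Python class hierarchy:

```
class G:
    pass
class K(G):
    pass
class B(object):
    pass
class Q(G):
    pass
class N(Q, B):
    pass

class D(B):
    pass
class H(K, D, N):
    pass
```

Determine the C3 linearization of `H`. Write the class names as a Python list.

[H, K, D, N, Q, G, B, object]

L[H] = H + merge(L[K], L[D], L[N], [K D N])
  take K:  [K G object] + [D B object] + [N Q G B object] + [K D N]
  take D:  [G object] + [D B object] + [N Q G B object] + [D N]
  take N:  [G object] + [B object] + [N Q G B object] + [N]
  take Q:  [G object] + [B object] + [Q G B object]
  take G:  [G object] + [B object] + [G B object]
  take B:  [object] + [B object] + [B object]
  take object:  [object] + [object] + [object]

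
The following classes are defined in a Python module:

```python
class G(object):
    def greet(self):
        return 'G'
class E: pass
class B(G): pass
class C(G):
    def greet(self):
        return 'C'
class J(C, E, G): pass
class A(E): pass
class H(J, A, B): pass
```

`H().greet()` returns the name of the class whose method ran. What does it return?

C

L[H] = H + merge(L[J], L[A], L[B], [J A B])
  take J:  [J C E G object] + [A E object] + [B G object] + [J A B]
  take C:  [C E G object] + [A E object] + [B G object] + [A B]
  take A:  [E G object] + [A E object] + [B G object] + [A B]
  take E:  [E G object] + [E object] + [B G object] + [B]
  take B:  [G object] + [object] + [B G object] + [B]
  take G:  [G object] + [object] + [G object]
  take object:  [object] + [object] + [object]
MRO: H J C A E B G object
greet is defined in: C, G. First along the MRO is C.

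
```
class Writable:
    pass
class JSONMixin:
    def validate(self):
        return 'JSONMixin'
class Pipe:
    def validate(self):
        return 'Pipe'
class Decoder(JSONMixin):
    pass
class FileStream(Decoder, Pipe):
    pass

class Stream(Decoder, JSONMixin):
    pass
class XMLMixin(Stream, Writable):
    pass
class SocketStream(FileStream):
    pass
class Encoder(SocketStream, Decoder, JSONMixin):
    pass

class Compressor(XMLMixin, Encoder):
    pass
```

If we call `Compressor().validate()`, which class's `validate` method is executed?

JSONMixin

L[Compressor] = Compressor + merge(L[XMLMixin], L[Encoder], [XMLMixin Encoder])
  take XMLMixin:  [XMLMixin Stream Decoder JSONMixin Writable object] + [Encoder SocketStream FileStream Decoder JSONMixin Pipe object] + [XMLMixin Encoder]
  take Stream:  [Stream Decoder JSONMixin Writable object] + [Encoder SocketStream FileStream Decoder JSONMixin Pipe object] + [Encoder]
  take Encoder:  [Decoder JSONMixin Writable object] + [Encoder SocketStream FileStream Decoder JSONMixin Pipe object] + [Encoder]
  take SocketStream:  [Decoder JSONMixin Writable object] + [SocketStream FileStream Decoder JSONMixin Pipe object]
  take FileStream:  [Decoder JSONMixin Writable object] + [FileStream Decoder JSONMixin Pipe object]
  take Decoder:  [Decoder JSONMixin Writable object] + [Decoder JSONMixin Pipe object]
  take JSONMixin:  [JSONMixin Writable object] + [JSONMixin Pipe object]
  take Writable:  [Writable object] + [Pipe object]
  take Pipe:  [object] + [Pipe object]
  take object:  [object] + [object]
MRO: Compressor XMLMixin Stream Encoder SocketStream FileStream Decoder JSONMixin Writable Pipe object
validate is defined in: JSONMixin, Pipe. First along the MRO is JSONMixin.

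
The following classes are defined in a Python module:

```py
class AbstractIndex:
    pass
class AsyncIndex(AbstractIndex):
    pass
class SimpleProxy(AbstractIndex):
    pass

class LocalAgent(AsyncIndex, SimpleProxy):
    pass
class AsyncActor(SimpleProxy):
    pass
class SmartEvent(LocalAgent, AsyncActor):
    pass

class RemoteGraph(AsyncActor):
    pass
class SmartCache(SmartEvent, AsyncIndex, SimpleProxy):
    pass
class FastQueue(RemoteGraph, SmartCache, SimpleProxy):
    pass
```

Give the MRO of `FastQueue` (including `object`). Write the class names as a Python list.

L[FastQueue] = FastQueue + merge(L[RemoteGraph], L[SmartCache], L[SimpleProxy], [RemoteGraph SmartCache SimpleProxy])
  take RemoteGraph:  [RemoteGraph AsyncActor SimpleProxy AbstractIndex object] + [SmartCache SmartEvent LocalAgent AsyncIndex AsyncActor SimpleProxy AbstractIndex object] + [SimpleProxy AbstractIndex object] + [RemoteGraph SmartCache SimpleProxy]
  take SmartCache:  [AsyncActor SimpleProxy AbstractIndex object] + [SmartCache SmartEvent LocalAgent AsyncIndex AsyncActor SimpleProxy AbstractIndex object] + [SimpleProxy AbstractIndex object] + [SmartCache SimpleProxy]
  take SmartEvent:  [AsyncActor SimpleProxy AbstractIndex object] + [SmartEvent LocalAgent AsyncIndex AsyncActor SimpleProxy AbstractIndex object] + [SimpleProxy AbstractIndex object] + [SimpleProxy]
  take LocalAgent:  [AsyncActor SimpleProxy AbstractIndex object] + [LocalAgent AsyncIndex AsyncActor SimpleProxy AbstractIndex object] + [SimpleProxy AbstractIndex object] + [SimpleProxy]
  take AsyncIndex:  [AsyncActor SimpleProxy AbstractIndex object] + [AsyncIndex AsyncActor SimpleProxy AbstractIndex object] + [SimpleProxy AbstractIndex object] + [SimpleProxy]
  take AsyncActor:  [AsyncActor SimpleProxy AbstractIndex object] + [AsyncActor SimpleProxy AbstractIndex object] + [SimpleProxy AbstractIndex object] + [SimpleProxy]
  take SimpleProxy:  [SimpleProxy AbstractIndex object] + [SimpleProxy AbstractIndex object] + [SimpleProxy AbstractIndex object] + [SimpleProxy]
  take AbstractIndex:  [AbstractIndex object] + [AbstractIndex object] + [AbstractIndex object]
  take object:  [object] + [object] + [object]

[FastQueue, RemoteGraph, SmartCache, SmartEvent, LocalAgent, AsyncIndex, AsyncActor, SimpleProxy, AbstractIndex, object]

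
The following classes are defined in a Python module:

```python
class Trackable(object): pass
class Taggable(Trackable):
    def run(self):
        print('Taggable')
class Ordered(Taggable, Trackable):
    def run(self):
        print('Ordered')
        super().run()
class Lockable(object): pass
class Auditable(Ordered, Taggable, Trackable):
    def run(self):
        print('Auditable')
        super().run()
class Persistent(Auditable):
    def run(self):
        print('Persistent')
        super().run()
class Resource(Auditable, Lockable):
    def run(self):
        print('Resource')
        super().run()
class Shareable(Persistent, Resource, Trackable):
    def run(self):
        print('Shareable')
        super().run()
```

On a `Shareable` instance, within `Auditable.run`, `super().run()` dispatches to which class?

L[Shareable] = Shareable + merge(L[Persistent], L[Resource], L[Trackable], [Persistent Resource Trackable])
  take Persistent:  [Persistent Auditable Ordered Taggable Trackable object] + [Resource Auditable Ordered Taggable Trackable Lockable object] + [Trackable object] + [Persistent Resource Trackable]
  take Resource:  [Auditable Ordered Taggable Trackable object] + [Resource Auditable Ordered Taggable Trackable Lockable object] + [Trackable object] + [Resource Trackable]
  take Auditable:  [Auditable Ordered Taggable Trackable object] + [Auditable Ordered Taggable Trackable Lockable object] + [Trackable object] + [Trackable]
  take Ordered:  [Ordered Taggable Trackable object] + [Ordered Taggable Trackable Lockable object] + [Trackable object] + [Trackable]
  take Taggable:  [Taggable Trackable object] + [Taggable Trackable Lockable object] + [Trackable object] + [Trackable]
  take Trackable:  [Trackable object] + [Trackable Lockable object] + [Trackable object] + [Trackable]
  take Lockable:  [object] + [Lockable object] + [object]
  take object:  [object] + [object] + [object]
MRO: Shareable Persistent Resource Auditable Ordered Taggable Trackable Lockable object
super() in Auditable.run on a Shareable instance goes to the class after Auditable in Shareable's MRO: Ordered.

Ordered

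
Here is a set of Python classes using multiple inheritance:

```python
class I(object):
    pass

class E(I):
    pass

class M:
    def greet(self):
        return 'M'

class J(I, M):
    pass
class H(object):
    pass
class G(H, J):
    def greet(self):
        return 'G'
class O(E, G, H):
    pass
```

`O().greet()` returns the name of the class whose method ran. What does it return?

L[O] = O + merge(L[E], L[G], L[H], [E G H])
  take E:  [E I object] + [G H J I M object] + [H object] + [E G H]
  take G:  [I object] + [G H J I M object] + [H object] + [G H]
  take H:  [I object] + [H J I M object] + [H object] + [H]
  take J:  [I object] + [J I M object] + [object]
  take I:  [I object] + [I M object] + [object]
  take M:  [object] + [M object] + [object]
  take object:  [object] + [object] + [object]
MRO: O E G H J I M object
greet is defined in: G, M. First along the MRO is G.

G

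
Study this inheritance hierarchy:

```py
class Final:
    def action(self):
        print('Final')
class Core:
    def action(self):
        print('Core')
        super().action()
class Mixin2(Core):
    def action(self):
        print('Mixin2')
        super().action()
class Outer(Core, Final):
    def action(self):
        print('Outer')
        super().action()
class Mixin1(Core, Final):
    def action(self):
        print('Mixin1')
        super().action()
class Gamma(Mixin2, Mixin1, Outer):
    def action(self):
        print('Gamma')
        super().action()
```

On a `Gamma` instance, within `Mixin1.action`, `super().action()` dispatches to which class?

Outer

L[Gamma] = Gamma + merge(L[Mixin2], L[Mixin1], L[Outer], [Mixin2 Mixin1 Outer])
  take Mixin2:  [Mixin2 Core object] + [Mixin1 Core Final object] + [Outer Core Final object] + [Mixin2 Mixin1 Outer]
  take Mixin1:  [Core object] + [Mixin1 Core Final object] + [Outer Core Final object] + [Mixin1 Outer]
  take Outer:  [Core object] + [Core Final object] + [Outer Core Final object] + [Outer]
  take Core:  [Core object] + [Core Final object] + [Core Final object]
  take Final:  [object] + [Final object] + [Final object]
  take object:  [object] + [object] + [object]
MRO: Gamma Mixin2 Mixin1 Outer Core Final object
super() in Mixin1.action on a Gamma instance goes to the class after Mixin1 in Gamma's MRO: Outer.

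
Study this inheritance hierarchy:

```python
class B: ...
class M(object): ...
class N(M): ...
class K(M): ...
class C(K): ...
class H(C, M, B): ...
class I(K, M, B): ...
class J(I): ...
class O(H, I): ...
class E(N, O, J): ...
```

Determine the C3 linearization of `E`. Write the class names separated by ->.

L[E] = E + merge(L[N], L[O], L[J], [N O J])
  take N:  [N M object] + [O H C I K M B object] + [J I K M B object] + [N O J]
  take O:  [M object] + [O H C I K M B object] + [J I K M B object] + [O J]
  take H:  [M object] + [H C I K M B object] + [J I K M B object] + [J]
  take C:  [M object] + [C I K M B object] + [J I K M B object] + [J]
  take J:  [M object] + [I K M B object] + [J I K M B object] + [J]
  take I:  [M object] + [I K M B object] + [I K M B object]
  take K:  [M object] + [K M B object] + [K M B object]
  take M:  [M object] + [M B object] + [M B object]
  take B:  [object] + [B object] + [B object]
  take object:  [object] + [object] + [object]

E -> N -> O -> H -> C -> J -> I -> K -> M -> B -> object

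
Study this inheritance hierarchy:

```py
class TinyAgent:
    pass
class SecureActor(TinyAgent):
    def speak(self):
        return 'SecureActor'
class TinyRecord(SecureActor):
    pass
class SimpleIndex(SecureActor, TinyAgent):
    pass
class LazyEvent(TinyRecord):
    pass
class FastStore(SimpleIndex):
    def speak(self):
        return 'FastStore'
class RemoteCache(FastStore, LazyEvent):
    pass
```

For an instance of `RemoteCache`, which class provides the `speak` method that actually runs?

FastStore

L[RemoteCache] = RemoteCache + merge(L[FastStore], L[LazyEvent], [FastStore LazyEvent])
  take FastStore:  [FastStore SimpleIndex SecureActor TinyAgent object] + [LazyEvent TinyRecord SecureActor TinyAgent object] + [FastStore LazyEvent]
  take SimpleIndex:  [SimpleIndex SecureActor TinyAgent object] + [LazyEvent TinyRecord SecureActor TinyAgent object] + [LazyEvent]
  take LazyEvent:  [SecureActor TinyAgent object] + [LazyEvent TinyRecord SecureActor TinyAgent object] + [LazyEvent]
  take TinyRecord:  [SecureActor TinyAgent object] + [TinyRecord SecureActor TinyAgent object]
  take SecureActor:  [SecureActor TinyAgent object] + [SecureActor TinyAgent object]
  take TinyAgent:  [TinyAgent object] + [TinyAgent object]
  take object:  [object] + [object]
MRO: RemoteCache FastStore SimpleIndex LazyEvent TinyRecord SecureActor TinyAgent object
speak is defined in: FastStore, SecureActor. First along the MRO is FastStore.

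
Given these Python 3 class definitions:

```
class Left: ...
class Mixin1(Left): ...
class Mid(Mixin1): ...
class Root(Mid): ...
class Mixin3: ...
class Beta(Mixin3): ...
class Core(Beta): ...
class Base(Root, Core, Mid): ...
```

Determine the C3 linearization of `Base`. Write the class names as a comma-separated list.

Base, Root, Core, Mid, Mixin1, Left, Beta, Mixin3, object

L[Base] = Base + merge(L[Root], L[Core], L[Mid], [Root Core Mid])
  take Root:  [Root Mid Mixin1 Left object] + [Core Beta Mixin3 object] + [Mid Mixin1 Left object] + [Root Core Mid]
  take Core:  [Mid Mixin1 Left object] + [Core Beta Mixin3 object] + [Mid Mixin1 Left object] + [Core Mid]
  take Mid:  [Mid Mixin1 Left object] + [Beta Mixin3 object] + [Mid Mixin1 Left object] + [Mid]
  take Mixin1:  [Mixin1 Left object] + [Beta Mixin3 object] + [Mixin1 Left object]
  take Left:  [Left object] + [Beta Mixin3 object] + [Left object]
  take Beta:  [object] + [Beta Mixin3 object] + [object]
  take Mixin3:  [object] + [Mixin3 object] + [object]
  take object:  [object] + [object] + [object]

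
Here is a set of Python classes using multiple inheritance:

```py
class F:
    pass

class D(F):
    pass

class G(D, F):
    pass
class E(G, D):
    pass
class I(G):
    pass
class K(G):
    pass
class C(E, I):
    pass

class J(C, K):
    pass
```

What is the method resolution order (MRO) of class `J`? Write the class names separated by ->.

J -> C -> E -> I -> K -> G -> D -> F -> object

L[J] = J + merge(L[C], L[K], [C K])
  take C:  [C E I G D F object] + [K G D F object] + [C K]
  take E:  [E I G D F object] + [K G D F object] + [K]
  take I:  [I G D F object] + [K G D F object] + [K]
  take K:  [G D F object] + [K G D F object] + [K]
  take G:  [G D F object] + [G D F object]
  take D:  [D F object] + [D F object]
  take F:  [F object] + [F object]
  take object:  [object] + [object]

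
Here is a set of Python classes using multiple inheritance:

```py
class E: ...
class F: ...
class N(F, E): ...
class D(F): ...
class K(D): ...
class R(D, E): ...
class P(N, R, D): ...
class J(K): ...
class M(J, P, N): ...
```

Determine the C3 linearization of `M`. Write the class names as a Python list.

[M, J, K, P, N, R, D, F, E, object]

L[M] = M + merge(L[J], L[P], L[N], [J P N])
  take J:  [J K D F object] + [P N R D F E object] + [N F E object] + [J P N]
  take K:  [K D F object] + [P N R D F E object] + [N F E object] + [P N]
  take P:  [D F object] + [P N R D F E object] + [N F E object] + [P N]
  take N:  [D F object] + [N R D F E object] + [N F E object] + [N]
  take R:  [D F object] + [R D F E object] + [F E object]
  take D:  [D F object] + [D F E object] + [F E object]
  take F:  [F object] + [F E object] + [F E object]
  take E:  [object] + [E object] + [E object]
  take object:  [object] + [object] + [object]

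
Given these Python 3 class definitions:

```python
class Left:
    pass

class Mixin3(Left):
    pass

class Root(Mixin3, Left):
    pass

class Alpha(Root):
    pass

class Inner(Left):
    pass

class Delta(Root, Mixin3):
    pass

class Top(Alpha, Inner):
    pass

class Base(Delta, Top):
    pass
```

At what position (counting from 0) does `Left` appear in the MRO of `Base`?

7

L[Base] = Base + merge(L[Delta], L[Top], [Delta Top])
  take Delta:  [Delta Root Mixin3 Left object] + [Top Alpha Root Mixin3 Inner Left object] + [Delta Top]
  take Top:  [Root Mixin3 Left object] + [Top Alpha Root Mixin3 Inner Left object] + [Top]
  take Alpha:  [Root Mixin3 Left object] + [Alpha Root Mixin3 Inner Left object]
  take Root:  [Root Mixin3 Left object] + [Root Mixin3 Inner Left object]
  take Mixin3:  [Mixin3 Left object] + [Mixin3 Inner Left object]
  take Inner:  [Left object] + [Inner Left object]
  take Left:  [Left object] + [Left object]
  take object:  [object] + [object]
MRO: Base Delta Top Alpha Root Mixin3 Inner Left object
Left sits at index 7.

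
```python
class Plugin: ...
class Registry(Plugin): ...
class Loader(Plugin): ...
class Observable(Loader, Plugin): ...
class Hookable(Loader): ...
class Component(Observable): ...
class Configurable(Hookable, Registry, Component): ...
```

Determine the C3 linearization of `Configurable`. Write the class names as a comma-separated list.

L[Configurable] = Configurable + merge(L[Hookable], L[Registry], L[Component], [Hookable Registry Component])
  take Hookable:  [Hookable Loader Plugin object] + [Registry Plugin object] + [Component Observable Loader Plugin object] + [Hookable Registry Component]
  take Registry:  [Loader Plugin object] + [Registry Plugin object] + [Component Observable Loader Plugin object] + [Registry Component]
  take Component:  [Loader Plugin object] + [Plugin object] + [Component Observable Loader Plugin object] + [Component]
  take Observable:  [Loader Plugin object] + [Plugin object] + [Observable Loader Plugin object]
  take Loader:  [Loader Plugin object] + [Plugin object] + [Loader Plugin object]
  take Plugin:  [Plugin object] + [Plugin object] + [Plugin object]
  take object:  [object] + [object] + [object]

Configurable, Hookable, Registry, Component, Observable, Loader, Plugin, object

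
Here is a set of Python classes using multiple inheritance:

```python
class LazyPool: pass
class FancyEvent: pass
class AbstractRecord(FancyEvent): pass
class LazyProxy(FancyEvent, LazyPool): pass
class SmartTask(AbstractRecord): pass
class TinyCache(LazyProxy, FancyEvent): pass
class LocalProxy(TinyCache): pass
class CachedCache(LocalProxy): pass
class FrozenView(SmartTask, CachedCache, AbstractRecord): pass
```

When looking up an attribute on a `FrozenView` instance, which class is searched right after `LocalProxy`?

TinyCache

L[FrozenView] = FrozenView + merge(L[SmartTask], L[CachedCache], L[AbstractRecord], [SmartTask CachedCache AbstractRecord])
  take SmartTask:  [SmartTask AbstractRecord FancyEvent object] + [CachedCache LocalProxy TinyCache LazyProxy FancyEvent LazyPool object] + [AbstractRecord FancyEvent object] + [SmartTask CachedCache AbstractRecord]
  take CachedCache:  [AbstractRecord FancyEvent object] + [CachedCache LocalProxy TinyCache LazyProxy FancyEvent LazyPool object] + [AbstractRecord FancyEvent object] + [CachedCache AbstractRecord]
  take AbstractRecord:  [AbstractRecord FancyEvent object] + [LocalProxy TinyCache LazyProxy FancyEvent LazyPool object] + [AbstractRecord FancyEvent object] + [AbstractRecord]
  take LocalProxy:  [FancyEvent object] + [LocalProxy TinyCache LazyProxy FancyEvent LazyPool object] + [FancyEvent object]
  take TinyCache:  [FancyEvent object] + [TinyCache LazyProxy FancyEvent LazyPool object] + [FancyEvent object]
  take LazyProxy:  [FancyEvent object] + [LazyProxy FancyEvent LazyPool object] + [FancyEvent object]
  take FancyEvent:  [FancyEvent object] + [FancyEvent LazyPool object] + [FancyEvent object]
  take LazyPool:  [object] + [LazyPool object] + [object]
  take object:  [object] + [object] + [object]
MRO: FrozenView SmartTask CachedCache AbstractRecord LocalProxy TinyCache LazyProxy FancyEvent LazyPool object
LocalProxy is at position 4; next is TinyCache.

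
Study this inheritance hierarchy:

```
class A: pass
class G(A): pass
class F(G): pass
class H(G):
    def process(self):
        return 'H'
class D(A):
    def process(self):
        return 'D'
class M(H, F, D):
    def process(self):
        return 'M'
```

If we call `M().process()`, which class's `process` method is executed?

L[M] = M + merge(L[H], L[F], L[D], [H F D])
  take H:  [H G A object] + [F G A object] + [D A object] + [H F D]
  take F:  [G A object] + [F G A object] + [D A object] + [F D]
  take G:  [G A object] + [G A object] + [D A object] + [D]
  take D:  [A object] + [A object] + [D A object] + [D]
  take A:  [A object] + [A object] + [A object]
  take object:  [object] + [object] + [object]
MRO: M H F G D A object
process is defined in: D, H, M. First along the MRO is M.

M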